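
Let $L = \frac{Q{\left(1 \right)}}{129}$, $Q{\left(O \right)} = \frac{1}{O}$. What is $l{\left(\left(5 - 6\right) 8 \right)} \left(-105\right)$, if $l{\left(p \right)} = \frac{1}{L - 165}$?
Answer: $\frac{13545}{21284} \approx 0.63639$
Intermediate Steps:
$L = \frac{1}{129}$ ($L = \frac{1}{1 \cdot 129} = 1 \cdot \frac{1}{129} = \frac{1}{129} \approx 0.0077519$)
$l{\left(p \right)} = - \frac{129}{21284}$ ($l{\left(p \right)} = \frac{1}{\frac{1}{129} - 165} = \frac{1}{- \frac{21284}{129}} = - \frac{129}{21284}$)
$l{\left(\left(5 - 6\right) 8 \right)} \left(-105\right) = \left(- \frac{129}{21284}\right) \left(-105\right) = \frac{13545}{21284}$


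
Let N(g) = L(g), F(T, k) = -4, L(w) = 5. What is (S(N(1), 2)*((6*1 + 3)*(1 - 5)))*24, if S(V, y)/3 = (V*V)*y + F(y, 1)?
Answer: -119232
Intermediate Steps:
N(g) = 5
S(V, y) = -12 + 3*y*V² (S(V, y) = 3*((V*V)*y - 4) = 3*(V²*y - 4) = 3*(y*V² - 4) = 3*(-4 + y*V²) = -12 + 3*y*V²)
(S(N(1), 2)*((6*1 + 3)*(1 - 5)))*24 = ((-12 + 3*2*5²)*((6*1 + 3)*(1 - 5)))*24 = ((-12 + 3*2*25)*((6 + 3)*(-4)))*24 = ((-12 + 150)*(9*(-4)))*24 = (138*(-36))*24 = -4968*24 = -119232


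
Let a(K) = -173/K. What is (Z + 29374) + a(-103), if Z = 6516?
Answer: 3696843/103 ≈ 35892.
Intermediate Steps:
(Z + 29374) + a(-103) = (6516 + 29374) - 173/(-103) = 35890 - 173*(-1/103) = 35890 + 173/103 = 3696843/103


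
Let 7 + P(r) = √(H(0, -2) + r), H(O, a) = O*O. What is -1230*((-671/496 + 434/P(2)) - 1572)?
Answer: 23483682135/11656 + 533820*√2/47 ≈ 2.0308e+6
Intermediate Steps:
H(O, a) = O²
P(r) = -7 + √r (P(r) = -7 + √(0² + r) = -7 + √(0 + r) = -7 + √r)
-1230*((-671/496 + 434/P(2)) - 1572) = -1230*((-671/496 + 434/(-7 + √2)) - 1572) = -1230*(-780383/496 + 434/(-7 + √2)) = 479935545/248 - 533820/(-7 + √2)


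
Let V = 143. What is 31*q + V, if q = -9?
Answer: -136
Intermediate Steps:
31*q + V = 31*(-9) + 143 = -279 + 143 = -136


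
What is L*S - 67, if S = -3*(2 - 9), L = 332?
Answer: 6905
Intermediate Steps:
S = 21 (S = -3*(-7) = 21)
L*S - 67 = 332*21 - 67 = 6972 - 67 = 6905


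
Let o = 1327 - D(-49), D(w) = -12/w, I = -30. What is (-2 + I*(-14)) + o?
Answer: 85493/49 ≈ 1744.8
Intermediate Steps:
o = 65011/49 (o = 1327 - (-12)/(-49) = 1327 - (-12)*(-1)/49 = 1327 - 1*12/49 = 1327 - 12/49 = 65011/49 ≈ 1326.8)
(-2 + I*(-14)) + o = (-2 - 30*(-14)) + 65011/49 = (-2 + 420) + 65011/49 = 418 + 65011/49 = 85493/49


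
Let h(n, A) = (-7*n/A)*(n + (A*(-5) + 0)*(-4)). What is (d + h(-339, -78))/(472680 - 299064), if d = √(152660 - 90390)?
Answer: 500703/1504672 + √62270/173616 ≈ 0.33420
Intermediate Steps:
h(n, A) = -7*n*(n + 20*A)/A (h(n, A) = (-7*n/A)*(n + (-5*A + 0)*(-4)) = (-7*n/A)*(n - 5*A*(-4)) = (-7*n/A)*(n + 20*A) = -7*n*(n + 20*A)/A)
d = √62270 ≈ 249.54
(d + h(-339, -78))/(472680 - 299064) = (√62270 - 7*(-339)*(-339 + 20*(-78))/(-78))/(472680 - 299064) = (√62270 - 7*(-339)*(-1/78)*(-339 - 1560))/173616 = (√62270 - 7*(-339)*(-1/78)*(-1899))*(1/173616) = (√62270 + 1502109/26)*(1/173616) = (1502109/26 + √62270)*(1/173616) = 500703/1504672 + √62270/173616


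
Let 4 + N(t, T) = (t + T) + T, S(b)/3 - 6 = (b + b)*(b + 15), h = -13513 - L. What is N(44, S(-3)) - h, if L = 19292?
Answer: 32449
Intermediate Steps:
h = -32805 (h = -13513 - 1*19292 = -13513 - 19292 = -32805)
S(b) = 18 + 6*b*(15 + b) (S(b) = 18 + 3*((b + b)*(b + 15)) = 18 + 3*((2*b)*(15 + b)) = 18 + 3*(2*b*(15 + b)) = 18 + 6*b*(15 + b))
N(t, T) = -4 + t + 2*T (N(t, T) = -4 + ((t + T) + T) = -4 + ((T + t) + T) = -4 + (t + 2*T) = -4 + t + 2*T)
N(44, S(-3)) - h = (-4 + 44 + 2*(18 + 6*(-3)² + 90*(-3))) - 1*(-32805) = (-4 + 44 + 2*(18 + 6*9 - 270)) + 32805 = (-4 + 44 + 2*(18 + 54 - 270)) + 32805 = (-4 + 44 + 2*(-198)) + 32805 = (-4 + 44 - 396) + 32805 = -356 + 32805 = 32449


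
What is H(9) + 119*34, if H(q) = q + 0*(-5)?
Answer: 4055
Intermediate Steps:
H(q) = q (H(q) = q + 0 = q)
H(9) + 119*34 = 9 + 119*34 = 9 + 4046 = 4055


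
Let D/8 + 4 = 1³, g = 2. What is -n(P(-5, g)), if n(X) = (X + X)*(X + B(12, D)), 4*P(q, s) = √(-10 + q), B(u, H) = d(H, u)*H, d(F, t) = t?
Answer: 15/8 + 144*I*√15 ≈ 1.875 + 557.71*I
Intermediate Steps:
D = -24 (D = -32 + 8*1³ = -32 + 8*1 = -32 + 8 = -24)
B(u, H) = H*u (B(u, H) = u*H = H*u)
P(q, s) = √(-10 + q)/4
n(X) = 2*X*(-288 + X) (n(X) = (X + X)*(X - 24*12) = (2*X)*(X - 288) = (2*X)*(-288 + X) = 2*X*(-288 + X))
-n(P(-5, g)) = -2*√(-10 - 5)/4*(-288 + √(-10 - 5)/4) = -2*√(-15)/4*(-288 + √(-15)/4) = -2*(I*√15)/4*(-288 + (I*√15)/4) = -2*I*√15/4*(-288 + I*√15/4) = -I*√15*(-288 + I*√15/4)/2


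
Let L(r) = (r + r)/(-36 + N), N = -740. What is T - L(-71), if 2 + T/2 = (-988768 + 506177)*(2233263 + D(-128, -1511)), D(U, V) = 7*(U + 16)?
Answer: -836042435918687/388 ≈ -2.1547e+12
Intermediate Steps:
L(r) = -r/388 (L(r) = (r + r)/(-36 - 740) = (2*r)/(-776) = (2*r)*(-1/776) = -r/388)
D(U, V) = 112 + 7*U (D(U, V) = 7*(16 + U) = 112 + 7*U)
T = -2154748546182 (T = -4 + 2*((-988768 + 506177)*(2233263 + (112 + 7*(-128)))) = -4 + 2*(-482591*(2233263 + (112 - 896))) = -4 + 2*(-482591*(2233263 - 784)) = -4 + 2*(-482591*2232479) = -4 + 2*(-1077374273089) = -4 - 2154748546178 = -2154748546182)
T - L(-71) = -2154748546182 - (-1)*(-71)/388 = -2154748546182 - 1*71/388 = -2154748546182 - 71/388 = -836042435918687/388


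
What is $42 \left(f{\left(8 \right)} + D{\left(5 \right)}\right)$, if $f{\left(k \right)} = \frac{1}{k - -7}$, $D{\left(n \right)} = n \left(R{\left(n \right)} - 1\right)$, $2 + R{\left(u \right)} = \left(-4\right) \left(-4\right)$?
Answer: $\frac{13664}{5} \approx 2732.8$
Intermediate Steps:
$R{\left(u \right)} = 14$ ($R{\left(u \right)} = -2 - -16 = -2 + 16 = 14$)
$D{\left(n \right)} = 13 n$ ($D{\left(n \right)} = n \left(14 - 1\right) = n 13 = 13 n$)
$f{\left(k \right)} = \frac{1}{7 + k}$ ($f{\left(k \right)} = \frac{1}{k + 7} = \frac{1}{7 + k}$)
$42 \left(f{\left(8 \right)} + D{\left(5 \right)}\right) = 42 \left(\frac{1}{7 + 8} + 13 \cdot 5\right) = 42 \left(\frac{1}{15} + 65\right) = 42 \cdot \frac{976}{15} = \frac{13664}{5}$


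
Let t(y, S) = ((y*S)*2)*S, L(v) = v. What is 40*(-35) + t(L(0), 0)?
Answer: -1400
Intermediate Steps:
t(y, S) = 2*y*S² (t(y, S) = ((S*y)*2)*S = (2*S*y)*S = 2*y*S²)
40*(-35) + t(L(0), 0) = 40*(-35) + 2*0*0² = -1400 + 2*0*0 = -1400 + 0 = -1400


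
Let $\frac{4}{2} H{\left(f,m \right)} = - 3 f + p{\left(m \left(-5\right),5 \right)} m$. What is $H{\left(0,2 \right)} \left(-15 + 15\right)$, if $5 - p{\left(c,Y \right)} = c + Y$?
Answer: $0$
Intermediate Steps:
$p{\left(c,Y \right)} = 5 - Y - c$ ($p{\left(c,Y \right)} = 5 - \left(c + Y\right) = 5 - \left(Y + c\right) = 5 - Y - c$)
$H{\left(f,m \right)} = - \frac{3 f}{2} + \frac{5 m^{2}}{2}$ ($H{\left(f,m \right)} = \frac{- 3 f + \left(5 - 5 - m \left(-5\right)\right) m}{2} = \frac{- 3 f + \left(5 - 5 - - 5 m\right) m}{2} = \frac{- 3 f + \left(5 - 5 + 5 m\right) m}{2} = \frac{- 3 f + 5 m m}{2} = \frac{- 3 f + 5 m^{2}}{2} = - \frac{3 f}{2} + \frac{5 m^{2}}{2}$)
$H{\left(0,2 \right)} \left(-15 + 15\right) = \left(\left(- \frac{3}{2}\right) 0 + \frac{5 \cdot 2^{2}}{2}\right) \left(-15 + 15\right) = \left(0 + \frac{5}{2} \cdot 4\right) 0 = \left(0 + 10\right) 0 = 10 \cdot 0 = 0$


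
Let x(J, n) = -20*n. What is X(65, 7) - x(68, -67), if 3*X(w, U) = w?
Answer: -3955/3 ≈ -1318.3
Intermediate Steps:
X(w, U) = w/3
X(65, 7) - x(68, -67) = (⅓)*65 - (-20)*(-67) = 65/3 - 1*1340 = 65/3 - 1340 = -3955/3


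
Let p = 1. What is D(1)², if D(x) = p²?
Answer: 1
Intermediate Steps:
D(x) = 1 (D(x) = 1² = 1)
D(1)² = 1² = 1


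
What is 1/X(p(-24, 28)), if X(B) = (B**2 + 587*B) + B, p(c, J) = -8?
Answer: -1/4640 ≈ -0.00021552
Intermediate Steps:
X(B) = B**2 + 588*B
1/X(p(-24, 28)) = 1/(-8*(588 - 8)) = 1/(-8*580) = 1/(-4640) = -1/4640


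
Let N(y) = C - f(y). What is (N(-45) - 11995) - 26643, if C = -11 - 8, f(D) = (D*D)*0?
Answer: -38657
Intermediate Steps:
f(D) = 0 (f(D) = D²*0 = 0)
C = -19
N(y) = -19 (N(y) = -19 - 1*0 = -19 + 0 = -19)
(N(-45) - 11995) - 26643 = (-19 - 11995) - 26643 = -12014 - 26643 = -38657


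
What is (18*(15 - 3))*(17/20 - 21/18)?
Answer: -342/5 ≈ -68.400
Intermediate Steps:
(18*(15 - 3))*(17/20 - 21/18) = (18*12)*(17*(1/20) - 21*1/18) = 216*(17/20 - 7/6) = 216*(-19/60) = -342/5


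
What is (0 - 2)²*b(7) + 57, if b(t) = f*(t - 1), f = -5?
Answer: -63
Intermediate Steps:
b(t) = 5 - 5*t (b(t) = -5*(t - 1) = -5*(-1 + t) = 5 - 5*t)
(0 - 2)²*b(7) + 57 = (0 - 2)²*(5 - 5*7) + 57 = (-2)²*(5 - 35) + 57 = 4*(-30) + 57 = -120 + 57 = -63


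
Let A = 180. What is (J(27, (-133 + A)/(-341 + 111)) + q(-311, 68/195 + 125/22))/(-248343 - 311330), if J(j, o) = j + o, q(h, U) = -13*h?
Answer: -936053/128724790 ≈ -0.0072717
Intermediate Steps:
(J(27, (-133 + A)/(-341 + 111)) + q(-311, 68/195 + 125/22))/(-248343 - 311330) = ((27 + (-133 + 180)/(-341 + 111)) - 13*(-311))/(-248343 - 311330) = ((27 + 47/(-230)) + 4043)/(-559673) = ((27 + 47*(-1/230)) + 4043)*(-1/559673) = ((27 - 47/230) + 4043)*(-1/559673) = (6163/230 + 4043)*(-1/559673) = (936053/230)*(-1/559673) = -936053/128724790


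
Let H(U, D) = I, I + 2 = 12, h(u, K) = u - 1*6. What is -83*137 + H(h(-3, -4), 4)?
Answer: -11361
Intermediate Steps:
h(u, K) = -6 + u (h(u, K) = u - 6 = -6 + u)
I = 10 (I = -2 + 12 = 10)
H(U, D) = 10
-83*137 + H(h(-3, -4), 4) = -83*137 + 10 = -11371 + 10 = -11361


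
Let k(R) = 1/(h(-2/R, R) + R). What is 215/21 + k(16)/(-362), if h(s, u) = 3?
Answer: 1478749/144438 ≈ 10.238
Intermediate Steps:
k(R) = 1/(3 + R)
215/21 + k(16)/(-362) = 215/21 + 1/((3 + 16)*(-362)) = 215*(1/21) - 1/362/19 = 215/21 + (1/19)*(-1/362) = 215/21 - 1/6878 = 1478749/144438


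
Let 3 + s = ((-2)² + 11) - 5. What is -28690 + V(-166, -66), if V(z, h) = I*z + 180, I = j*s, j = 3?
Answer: -31996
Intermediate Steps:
s = 7 (s = -3 + (((-2)² + 11) - 5) = -3 + ((4 + 11) - 5) = -3 + (15 - 5) = -3 + 10 = 7)
I = 21 (I = 3*7 = 21)
V(z, h) = 180 + 21*z (V(z, h) = 21*z + 180 = 180 + 21*z)
-28690 + V(-166, -66) = -28690 + (180 + 21*(-166)) = -28690 + (180 - 3486) = -28690 - 3306 = -31996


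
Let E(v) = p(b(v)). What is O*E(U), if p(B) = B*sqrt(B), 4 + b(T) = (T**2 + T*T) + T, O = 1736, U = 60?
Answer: 25192832*sqrt(1814) ≈ 1.0730e+9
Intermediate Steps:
b(T) = -4 + T + 2*T**2 (b(T) = -4 + ((T**2 + T*T) + T) = -4 + ((T**2 + T**2) + T) = -4 + (2*T**2 + T) = -4 + (T + 2*T**2) = -4 + T + 2*T**2)
p(B) = B**(3/2)
E(v) = (-4 + v + 2*v**2)**(3/2)
O*E(U) = 1736*(-4 + 60 + 2*60**2)**(3/2) = 1736*(-4 + 60 + 2*3600)**(3/2) = 1736*(-4 + 60 + 7200)**(3/2) = 1736*7256**(3/2) = 1736*(14512*sqrt(1814)) = 25192832*sqrt(1814)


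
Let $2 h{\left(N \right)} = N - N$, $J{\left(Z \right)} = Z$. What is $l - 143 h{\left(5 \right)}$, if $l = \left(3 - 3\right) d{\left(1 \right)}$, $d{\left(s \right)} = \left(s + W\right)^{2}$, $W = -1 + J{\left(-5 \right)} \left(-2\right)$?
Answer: $0$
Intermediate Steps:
$W = 9$ ($W = -1 - -10 = -1 + 10 = 9$)
$d{\left(s \right)} = \left(9 + s\right)^{2}$ ($d{\left(s \right)} = \left(s + 9\right)^{2} = \left(9 + s\right)^{2}$)
$h{\left(N \right)} = 0$ ($h{\left(N \right)} = \frac{N - N}{2} = \frac{1}{2} \cdot 0 = 0$)
$l = 0$ ($l = \left(3 - 3\right) \left(9 + 1\right)^{2} = 0 \cdot 10^{2} = 0 \cdot 100 = 0$)
$l - 143 h{\left(5 \right)} = 0 - 0 = 0 + 0 = 0$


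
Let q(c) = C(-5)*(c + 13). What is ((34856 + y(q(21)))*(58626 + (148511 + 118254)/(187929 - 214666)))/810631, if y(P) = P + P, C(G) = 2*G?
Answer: 53561194419072/21673841047 ≈ 2471.2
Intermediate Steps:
q(c) = -130 - 10*c (q(c) = (2*(-5))*(c + 13) = -10*(13 + c) = -130 - 10*c)
y(P) = 2*P
((34856 + y(q(21)))*(58626 + (148511 + 118254)/(187929 - 214666)))/810631 = ((34856 + 2*(-130 - 10*21))*(58626 + (148511 + 118254)/(187929 - 214666)))/810631 = ((34856 + 2*(-130 - 210))*(58626 + 266765/(-26737)))*(1/810631) = ((34856 + 2*(-340))*(58626 + 266765*(-1/26737)))*(1/810631) = ((34856 - 680)*(58626 - 266765/26737))*(1/810631) = (34176*(1567216597/26737))*(1/810631) = (53561194419072/26737)*(1/810631) = 53561194419072/21673841047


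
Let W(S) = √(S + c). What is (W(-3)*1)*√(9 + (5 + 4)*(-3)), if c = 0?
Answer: -3*√6 ≈ -7.3485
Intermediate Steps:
W(S) = √S (W(S) = √(S + 0) = √S)
(W(-3)*1)*√(9 + (5 + 4)*(-3)) = (√(-3)*1)*√(9 + (5 + 4)*(-3)) = ((I*√3)*1)*√(9 + 9*(-3)) = (I*√3)*√(9 - 27) = (I*√3)*√(-18) = (I*√3)*(3*I*√2) = -3*√6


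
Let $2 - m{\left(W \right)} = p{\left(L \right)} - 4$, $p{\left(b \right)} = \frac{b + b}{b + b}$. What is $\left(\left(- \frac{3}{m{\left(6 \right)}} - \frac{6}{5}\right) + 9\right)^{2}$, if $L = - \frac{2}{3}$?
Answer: $\frac{1296}{25} \approx 51.84$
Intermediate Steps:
$L = - \frac{2}{3}$ ($L = \left(-2\right) \frac{1}{3} = - \frac{2}{3} \approx -0.66667$)
$p{\left(b \right)} = 1$ ($p{\left(b \right)} = \frac{2 b}{2 b} = 2 b \frac{1}{2 b} = 1$)
$m{\left(W \right)} = 5$ ($m{\left(W \right)} = 2 - \left(1 - 4\right) = 2 - -3 = 2 + 3 = 5$)
$\left(\left(- \frac{3}{m{\left(6 \right)}} - \frac{6}{5}\right) + 9\right)^{2} = \left(\left(- \frac{3}{5} - \frac{6}{5}\right) + 9\right)^{2} = \left(- \frac{9}{5} + 9\right)^{2} = \left(\frac{36}{5}\right)^{2} = \frac{1296}{25}$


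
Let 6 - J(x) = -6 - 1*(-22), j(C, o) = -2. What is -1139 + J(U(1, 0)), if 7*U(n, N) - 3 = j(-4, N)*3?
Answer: -1149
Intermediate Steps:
U(n, N) = -3/7 (U(n, N) = 3/7 + (-2*3)/7 = 3/7 + (⅐)*(-6) = 3/7 - 6/7 = -3/7)
J(x) = -10 (J(x) = 6 - (-6 - 1*(-22)) = 6 - (-6 + 22) = 6 - 1*16 = 6 - 16 = -10)
-1139 + J(U(1, 0)) = -1139 - 10 = -1149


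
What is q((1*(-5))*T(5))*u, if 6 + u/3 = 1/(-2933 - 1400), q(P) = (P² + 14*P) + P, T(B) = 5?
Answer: -19499250/4333 ≈ -4500.2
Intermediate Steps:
q(P) = P² + 15*P
u = -77997/4333 (u = -18 + 3/(-2933 - 1400) = -18 + 3/(-4333) = -18 + 3*(-1/4333) = -18 - 3/4333 = -77997/4333 ≈ -18.001)
q((1*(-5))*T(5))*u = (((1*(-5))*5)*(15 + (1*(-5))*5))*(-77997/4333) = ((-5*5)*(15 - 5*5))*(-77997/4333) = -25*(15 - 25)*(-77997/4333) = -25*(-10)*(-77997/4333) = 250*(-77997/4333) = -19499250/4333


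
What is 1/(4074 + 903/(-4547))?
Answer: 4547/18523575 ≈ 0.00024547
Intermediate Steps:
1/(4074 + 903/(-4547)) = 1/(4074 + 903*(-1/4547)) = 1/(4074 - 903/4547) = 1/(18523575/4547) = 4547/18523575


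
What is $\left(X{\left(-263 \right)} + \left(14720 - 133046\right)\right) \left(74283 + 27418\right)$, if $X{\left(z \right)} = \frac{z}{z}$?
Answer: $-12033770825$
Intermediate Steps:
$X{\left(z \right)} = 1$
$\left(X{\left(-263 \right)} + \left(14720 - 133046\right)\right) \left(74283 + 27418\right) = \left(1 + \left(14720 - 133046\right)\right) \left(74283 + 27418\right) = \left(1 - 118326\right) 101701 = \left(-118325\right) 101701 = -12033770825$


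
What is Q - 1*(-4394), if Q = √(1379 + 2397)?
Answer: 4394 + 8*√59 ≈ 4455.5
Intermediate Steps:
Q = 8*√59 (Q = √3776 = 8*√59 ≈ 61.449)
Q - 1*(-4394) = 8*√59 - 1*(-4394) = 8*√59 + 4394 = 4394 + 8*√59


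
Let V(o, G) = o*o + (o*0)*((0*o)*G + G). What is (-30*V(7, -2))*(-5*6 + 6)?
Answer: 35280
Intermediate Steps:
V(o, G) = o² (V(o, G) = o² + 0*(0*G + G) = o² + 0*(0 + G) = o² + 0*G = o² + 0 = o²)
(-30*V(7, -2))*(-5*6 + 6) = (-30*7²)*(-5*6 + 6) = (-30*49)*(-30 + 6) = -1470*(-24) = 35280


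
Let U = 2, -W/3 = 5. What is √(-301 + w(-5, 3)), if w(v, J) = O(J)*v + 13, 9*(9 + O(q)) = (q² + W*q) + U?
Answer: I*√2017/3 ≈ 14.97*I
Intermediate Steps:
W = -15 (W = -3*5 = -15)
O(q) = -79/9 - 5*q/3 + q²/9 (O(q) = -9 + ((q² - 15*q) + 2)/9 = -9 + (2 + q² - 15*q)/9 = -9 + (2/9 - 5*q/3 + q²/9) = -79/9 - 5*q/3 + q²/9)
w(v, J) = 13 + v*(-79/9 - 5*J/3 + J²/9) (w(v, J) = (-79/9 - 5*J/3 + J²/9)*v + 13 = v*(-79/9 - 5*J/3 + J²/9) + 13 = 13 + v*(-79/9 - 5*J/3 + J²/9))
√(-301 + w(-5, 3)) = √(-301 + (13 - ⅑*(-5)*(79 - 1*3² + 15*3))) = √(-301 + (13 - ⅑*(-5)*(79 - 1*9 + 45))) = √(-301 + (13 - ⅑*(-5)*(79 - 9 + 45))) = √(-301 + (13 - ⅑*(-5)*115)) = √(-301 + (13 + 575/9)) = √(-301 + 692/9) = √(-2017/9) = I*√2017/3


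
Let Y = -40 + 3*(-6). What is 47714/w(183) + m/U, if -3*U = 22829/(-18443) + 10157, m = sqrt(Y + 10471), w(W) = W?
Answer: 47714/183 - 165987*sqrt(1157)/187302722 ≈ 260.70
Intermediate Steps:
Y = -58 (Y = -40 - 18 = -58)
m = 3*sqrt(1157) (m = sqrt(-58 + 10471) = sqrt(10413) = 3*sqrt(1157) ≈ 102.04)
U = -187302722/55329 (U = -(22829/(-18443) + 10157)/3 = -(22829*(-1/18443) + 10157)/3 = -(-22829/18443 + 10157)/3 = -1/3*187302722/18443 = -187302722/55329 ≈ -3385.3)
47714/w(183) + m/U = 47714/183 + (3*sqrt(1157))/(-187302722/55329) = 47714*(1/183) + (3*sqrt(1157))*(-55329/187302722) = 47714/183 - 165987*sqrt(1157)/187302722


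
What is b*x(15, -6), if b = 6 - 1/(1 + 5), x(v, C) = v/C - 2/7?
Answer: -65/4 ≈ -16.250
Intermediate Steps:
x(v, C) = -2/7 + v/C (x(v, C) = v/C - 2*⅐ = v/C - 2/7 = -2/7 + v/C)
b = 35/6 (b = 6 - 1/6 = 6 + (⅙)*(-1) = 6 - ⅙ = 35/6 ≈ 5.8333)
b*x(15, -6) = 35*(-2/7 + 15/(-6))/6 = 35*(-2/7 + 15*(-⅙))/6 = 35*(-2/7 - 5/2)/6 = (35/6)*(-39/14) = -65/4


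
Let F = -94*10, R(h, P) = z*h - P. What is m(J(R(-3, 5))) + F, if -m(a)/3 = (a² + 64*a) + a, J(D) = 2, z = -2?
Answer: -1342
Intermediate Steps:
R(h, P) = -P - 2*h (R(h, P) = -2*h - P = -P - 2*h)
m(a) = -195*a - 3*a² (m(a) = -3*((a² + 64*a) + a) = -3*(a² + 65*a) = -195*a - 3*a²)
F = -940
m(J(R(-3, 5))) + F = -3*2*(65 + 2) - 940 = -3*2*67 - 940 = -402 - 940 = -1342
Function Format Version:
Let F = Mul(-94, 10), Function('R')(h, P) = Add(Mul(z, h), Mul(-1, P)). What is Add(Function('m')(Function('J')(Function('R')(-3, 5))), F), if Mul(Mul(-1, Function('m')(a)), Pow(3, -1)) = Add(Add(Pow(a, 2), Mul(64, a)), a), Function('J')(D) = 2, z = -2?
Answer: -1342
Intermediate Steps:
Function('R')(h, P) = Add(Mul(-1, P), Mul(-2, h)) (Function('R')(h, P) = Add(Mul(-2, h), Mul(-1, P)) = Add(Mul(-1, P), Mul(-2, h)))
Function('m')(a) = Add(Mul(-195, a), Mul(-3, Pow(a, 2))) (Function('m')(a) = Mul(-3, Add(Add(Pow(a, 2), Mul(64, a)), a)) = Mul(-3, Add(Pow(a, 2), Mul(65, a))) = Add(Mul(-195, a), Mul(-3, Pow(a, 2))))
F = -940
Add(Function('m')(Function('J')(Function('R')(-3, 5))), F) = Add(Mul(-3, 2, Add(65, 2)), -940) = Add(Mul(-3, 2, 67), -940) = Add(-402, -940) = -1342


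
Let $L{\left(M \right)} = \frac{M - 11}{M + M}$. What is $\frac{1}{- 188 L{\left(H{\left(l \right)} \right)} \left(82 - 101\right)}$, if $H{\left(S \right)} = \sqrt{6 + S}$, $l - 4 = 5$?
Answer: $- \frac{15}{189316} - \frac{11 \sqrt{15}}{189316} \approx -0.00030427$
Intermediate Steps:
$l = 9$ ($l = 4 + 5 = 9$)
$L{\left(M \right)} = \frac{-11 + M}{2 M}$
$\frac{1}{- 188 L{\left(H{\left(l \right)} \right)} \left(82 - 101\right)} = \frac{1}{- 188 \frac{-11 + \sqrt{6 + 9}}{2 \sqrt{6 + 9}} \left(82 - 101\right)} = \frac{1}{- 188 \frac{-11 + \sqrt{15}}{2 \sqrt{15}} \left(-19\right)} = \frac{1}{- 188 \frac{\frac{\sqrt{15}}{15} \left(-11 + \sqrt{15}\right)}{2} \left(-19\right)} = \frac{1}{- 188 \frac{\sqrt{15} \left(-11 + \sqrt{15}\right)}{30} \left(-19\right)} = \frac{1}{- \frac{94 \sqrt{15} \left(-11 + \sqrt{15}\right)}{15} \left(-19\right)} = \frac{1}{\frac{1786}{15} \sqrt{15} \left(-11 + \sqrt{15}\right)} = \frac{\sqrt{15}}{1786 \left(-11 + \sqrt{15}\right)}$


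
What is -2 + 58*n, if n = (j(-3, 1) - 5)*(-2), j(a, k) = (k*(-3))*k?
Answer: 926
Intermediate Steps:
j(a, k) = -3*k² (j(a, k) = (-3*k)*k = -3*k²)
n = 16 (n = (-3*1² - 5)*(-2) = (-3*1 - 5)*(-2) = (-3 - 5)*(-2) = -8*(-2) = 16)
-2 + 58*n = -2 + 58*16 = -2 + 928 = 926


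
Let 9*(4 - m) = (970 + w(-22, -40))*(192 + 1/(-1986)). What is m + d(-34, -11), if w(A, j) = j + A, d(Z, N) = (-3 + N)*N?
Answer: -171703148/8937 ≈ -19213.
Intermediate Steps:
d(Z, N) = N*(-3 + N)
w(A, j) = A + j
m = -173079446/8937 (m = 4 - (970 + (-22 - 40))*(192 + 1/(-1986))/9 = 4 - (970 - 62)*(192 - 1/1986)/9 = 4 - 908*381311/(9*1986) = 4 - ⅑*173115194/993 = 4 - 173115194/8937 = -173079446/8937 ≈ -19367.)
m + d(-34, -11) = -173079446/8937 - 11*(-3 - 11) = -173079446/8937 - 11*(-14) = -173079446/8937 + 154 = -171703148/8937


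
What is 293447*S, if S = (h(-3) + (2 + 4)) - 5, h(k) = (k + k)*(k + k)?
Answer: 10857539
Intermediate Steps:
h(k) = 4*k² (h(k) = (2*k)*(2*k) = 4*k²)
S = 37 (S = (4*(-3)² + (2 + 4)) - 5 = (4*9 + 6) - 5 = (36 + 6) - 5 = 42 - 5 = 37)
293447*S = 293447*37 = 10857539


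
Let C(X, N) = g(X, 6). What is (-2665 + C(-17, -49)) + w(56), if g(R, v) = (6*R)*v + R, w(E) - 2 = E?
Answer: -3236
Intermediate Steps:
w(E) = 2 + E
g(R, v) = R + 6*R*v (g(R, v) = 6*R*v + R = R + 6*R*v)
C(X, N) = 37*X (C(X, N) = X*(1 + 6*6) = X*(1 + 36) = X*37 = 37*X)
(-2665 + C(-17, -49)) + w(56) = (-2665 + 37*(-17)) + (2 + 56) = (-2665 - 629) + 58 = -3294 + 58 = -3236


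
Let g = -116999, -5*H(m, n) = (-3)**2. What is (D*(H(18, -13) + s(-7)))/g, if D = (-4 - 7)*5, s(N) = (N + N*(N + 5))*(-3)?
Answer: -1254/116999 ≈ -0.010718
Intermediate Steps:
H(m, n) = -9/5 (H(m, n) = -1/5*(-3)**2 = -1/5*9 = -9/5)
s(N) = -3*N - 3*N*(5 + N) (s(N) = (N + N*(5 + N))*(-3) = -3*N - 3*N*(5 + N))
D = -55 (D = -11*5 = -55)
(D*(H(18, -13) + s(-7)))/g = -55*(-9/5 - 3*(-7)*(6 - 7))/(-116999) = -55*(-9/5 - 3*(-7)*(-1))*(-1/116999) = -55*(-9/5 - 21)*(-1/116999) = -55*(-114/5)*(-1/116999) = 1254*(-1/116999) = -1254/116999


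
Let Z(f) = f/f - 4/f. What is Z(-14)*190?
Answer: 1710/7 ≈ 244.29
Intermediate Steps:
Z(f) = 1 - 4/f
Z(-14)*190 = ((-4 - 14)/(-14))*190 = -1/14*(-18)*190 = (9/7)*190 = 1710/7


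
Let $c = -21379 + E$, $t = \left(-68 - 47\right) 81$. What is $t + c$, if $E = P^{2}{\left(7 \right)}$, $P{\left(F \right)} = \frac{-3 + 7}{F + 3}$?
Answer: $- \frac{767346}{25} \approx -30694.0$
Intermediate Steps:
$P{\left(F \right)} = \frac{4}{3 + F}$
$t = -9315$ ($t = \left(-115\right) 81 = -9315$)
$E = \frac{4}{25}$ ($E = \left(\frac{4}{3 + 7}\right)^{2} = \left(\frac{4}{10}\right)^{2} = \left(4 \cdot \frac{1}{10}\right)^{2} = \left(\frac{2}{5}\right)^{2} = \frac{4}{25} \approx 0.16$)
$c = - \frac{534471}{25}$ ($c = -21379 + \frac{4}{25} = - \frac{534471}{25} \approx -21379.0$)
$t + c = -9315 - \frac{534471}{25} = - \frac{767346}{25}$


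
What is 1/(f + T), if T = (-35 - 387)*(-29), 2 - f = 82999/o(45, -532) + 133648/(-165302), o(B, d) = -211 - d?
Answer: 26530971/317900585195 ≈ 8.3457e-5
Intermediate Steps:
f = -6785437903/26530971 (f = 2 - (82999/(-211 - 1*(-532)) + 133648/(-165302)) = 2 - (82999/(-211 + 532) + 133648*(-1/165302)) = 2 - (82999/321 - 66824/82651) = 2 - 1*6838499845/26530971 = 2 - 6838499845/26530971 = -6785437903/26530971 ≈ -255.76)
T = 12238 (T = -422*(-29) = 12238)
1/(f + T) = 1/(-6785437903/26530971 + 12238) = 1/(317900585195/26530971) = 26530971/317900585195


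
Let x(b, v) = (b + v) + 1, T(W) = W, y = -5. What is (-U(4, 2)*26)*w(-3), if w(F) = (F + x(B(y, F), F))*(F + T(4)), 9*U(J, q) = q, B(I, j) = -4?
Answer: 52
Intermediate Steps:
U(J, q) = q/9
x(b, v) = 1 + b + v
w(F) = (-3 + 2*F)*(4 + F) (w(F) = (F + (1 - 4 + F))*(F + 4) = (F + (-3 + F))*(4 + F) = (-3 + 2*F)*(4 + F))
(-U(4, 2)*26)*w(-3) = (-2/9*26)*(-12 + 2*(-3)**2 + 5*(-3)) = (-1*2/9*26)*(-12 + 2*9 - 15) = (-2/9*26)*(-12 + 18 - 15) = -52/9*(-9) = 52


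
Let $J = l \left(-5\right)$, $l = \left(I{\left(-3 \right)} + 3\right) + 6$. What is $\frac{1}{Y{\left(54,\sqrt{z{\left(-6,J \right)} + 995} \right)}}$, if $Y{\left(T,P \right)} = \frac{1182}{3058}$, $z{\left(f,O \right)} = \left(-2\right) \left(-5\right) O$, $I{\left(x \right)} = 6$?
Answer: $\frac{1529}{591} \approx 2.5871$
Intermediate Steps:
$l = 15$ ($l = \left(6 + 3\right) + 6 = 9 + 6 = 15$)
$J = -75$ ($J = 15 \left(-5\right) = -75$)
$z{\left(f,O \right)} = 10 O$
$Y{\left(T,P \right)} = \frac{591}{1529}$ ($Y{\left(T,P \right)} = 1182 \cdot \frac{1}{3058} = \frac{591}{1529}$)
$\frac{1}{Y{\left(54,\sqrt{z{\left(-6,J \right)} + 995} \right)}} = \frac{1}{\frac{591}{1529}} = \frac{1529}{591}$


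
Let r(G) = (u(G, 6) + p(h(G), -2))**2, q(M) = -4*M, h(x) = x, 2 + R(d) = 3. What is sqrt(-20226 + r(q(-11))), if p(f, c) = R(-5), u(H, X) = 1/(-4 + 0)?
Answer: I*sqrt(323607)/4 ≈ 142.22*I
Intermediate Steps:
R(d) = 1 (R(d) = -2 + 3 = 1)
u(H, X) = -1/4 (u(H, X) = 1/(-4) = -1/4)
p(f, c) = 1
r(G) = 9/16 (r(G) = (-1/4 + 1)**2 = (3/4)**2 = 9/16)
sqrt(-20226 + r(q(-11))) = sqrt(-20226 + 9/16) = sqrt(-323607/16) = I*sqrt(323607)/4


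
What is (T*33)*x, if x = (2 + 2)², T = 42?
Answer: 22176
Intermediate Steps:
x = 16 (x = 4² = 16)
(T*33)*x = (42*33)*16 = 1386*16 = 22176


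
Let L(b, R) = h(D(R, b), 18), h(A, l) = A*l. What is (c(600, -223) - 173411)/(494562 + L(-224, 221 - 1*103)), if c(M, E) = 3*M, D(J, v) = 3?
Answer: -171611/494616 ≈ -0.34696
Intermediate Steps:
L(b, R) = 54 (L(b, R) = 3*18 = 54)
(c(600, -223) - 173411)/(494562 + L(-224, 221 - 1*103)) = (3*600 - 173411)/(494562 + 54) = (1800 - 173411)/494616 = -171611*1/494616 = -171611/494616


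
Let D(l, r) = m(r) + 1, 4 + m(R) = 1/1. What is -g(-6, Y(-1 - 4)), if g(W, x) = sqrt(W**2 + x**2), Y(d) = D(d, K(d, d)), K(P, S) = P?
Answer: -2*sqrt(10) ≈ -6.3246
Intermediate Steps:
m(R) = -3 (m(R) = -4 + 1/1 = -4 + 1 = -3)
D(l, r) = -2 (D(l, r) = -3 + 1 = -2)
Y(d) = -2
-g(-6, Y(-1 - 4)) = -sqrt((-6)**2 + (-2)**2) = -sqrt(36 + 4) = -sqrt(40) = -2*sqrt(10)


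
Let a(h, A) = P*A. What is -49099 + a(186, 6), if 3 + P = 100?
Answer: -48517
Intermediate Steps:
P = 97 (P = -3 + 100 = 97)
a(h, A) = 97*A
-49099 + a(186, 6) = -49099 + 97*6 = -49099 + 582 = -48517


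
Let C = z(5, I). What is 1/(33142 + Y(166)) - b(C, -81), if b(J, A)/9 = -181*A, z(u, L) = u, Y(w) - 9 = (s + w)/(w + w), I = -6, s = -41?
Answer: -1452264604561/11006257 ≈ -1.3195e+5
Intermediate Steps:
Y(w) = 9 + (-41 + w)/(2*w) (Y(w) = 9 + (-41 + w)/(w + w) = 9 + (-41 + w)/((2*w)) = 9 + (-41 + w)*(1/(2*w)) = 9 + (-41 + w)/(2*w))
C = 5
b(J, A) = -1629*A (b(J, A) = 9*(-181*A) = -1629*A)
1/(33142 + Y(166)) - b(C, -81) = 1/(33142 + (½)*(-41 + 19*166)/166) - (-1629)*(-81) = 1/(33142 + (½)*(1/166)*(-41 + 3154)) - 1*131949 = 1/(33142 + (½)*(1/166)*3113) - 131949 = 1/(33142 + 3113/332) - 131949 = 1/(11006257/332) - 131949 = 332/11006257 - 131949 = -1452264604561/11006257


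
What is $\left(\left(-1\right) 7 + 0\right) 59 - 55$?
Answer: $-468$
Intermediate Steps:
$\left(\left(-1\right) 7 + 0\right) 59 - 55 = \left(-7 + 0\right) 59 - 55 = \left(-7\right) 59 - 55 = -413 - 55 = -468$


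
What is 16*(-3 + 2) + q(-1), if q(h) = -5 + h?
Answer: -22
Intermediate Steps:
16*(-3 + 2) + q(-1) = 16*(-3 + 2) + (-5 - 1) = 16*(-1) - 6 = -16 - 6 = -22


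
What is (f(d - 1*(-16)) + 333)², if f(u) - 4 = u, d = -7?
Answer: 119716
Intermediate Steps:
f(u) = 4 + u
(f(d - 1*(-16)) + 333)² = ((4 + (-7 - 1*(-16))) + 333)² = ((4 + (-7 + 16)) + 333)² = ((4 + 9) + 333)² = (13 + 333)² = 346² = 119716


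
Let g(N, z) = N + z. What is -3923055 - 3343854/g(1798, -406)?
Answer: -910706069/232 ≈ -3.9255e+6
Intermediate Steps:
-3923055 - 3343854/g(1798, -406) = -3923055 - 3343854/(1798 - 406) = -3923055 - 3343854/1392 = -3923055 - 1*557309/232 = -3923055 - 557309/232 = -910706069/232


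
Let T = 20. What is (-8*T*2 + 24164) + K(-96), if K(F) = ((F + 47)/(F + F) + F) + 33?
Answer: 4566001/192 ≈ 23781.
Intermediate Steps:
K(F) = 33 + F + (47 + F)/(2*F) (K(F) = ((47 + F)/((2*F)) + F) + 33 = ((47 + F)*(1/(2*F)) + F) + 33 = ((47 + F)/(2*F) + F) + 33 = (F + (47 + F)/(2*F)) + 33 = 33 + F + (47 + F)/(2*F))
(-8*T*2 + 24164) + K(-96) = (-8*20*2 + 24164) + (67/2 - 96 + (47/2)/(-96)) = (-160*2 + 24164) + (67/2 - 96 + (47/2)*(-1/96)) = (-320 + 24164) + (67/2 - 96 - 47/192) = 23844 - 12047/192 = 4566001/192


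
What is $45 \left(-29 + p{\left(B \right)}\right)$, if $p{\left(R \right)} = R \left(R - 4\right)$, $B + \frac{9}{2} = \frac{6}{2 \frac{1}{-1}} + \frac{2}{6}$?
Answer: $\frac{9185}{4} \approx 2296.3$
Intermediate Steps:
$B = - \frac{43}{6}$ ($B = - \frac{9}{2} + \left(\frac{6}{2 \frac{1}{-1}} + \frac{2}{6}\right) = - \frac{9}{2} + \left(\frac{6}{2 \left(-1\right)} + 2 \cdot \frac{1}{6}\right) = - \frac{9}{2} + \left(\frac{6}{-2} + \frac{1}{3}\right) = - \frac{9}{2} + \left(6 \left(- \frac{1}{2}\right) + \frac{1}{3}\right) = - \frac{9}{2} + \left(-3 + \frac{1}{3}\right) = - \frac{9}{2} - \frac{8}{3} = - \frac{43}{6} \approx -7.1667$)
$p{\left(R \right)} = R \left(-4 + R\right)$
$45 \left(-29 + p{\left(B \right)}\right) = 45 \left(-29 - \frac{43 \left(-4 - \frac{43}{6}\right)}{6}\right) = 45 \left(-29 - - \frac{2881}{36}\right) = 45 \left(-29 + \frac{2881}{36}\right) = 45 \cdot \frac{1837}{36} = \frac{9185}{4}$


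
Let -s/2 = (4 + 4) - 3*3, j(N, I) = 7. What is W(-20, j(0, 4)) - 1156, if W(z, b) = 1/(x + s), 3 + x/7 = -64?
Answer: -539853/467 ≈ -1156.0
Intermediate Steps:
x = -469 (x = -21 + 7*(-64) = -21 - 448 = -469)
s = 2 (s = -2*((4 + 4) - 3*3) = -2*(8 - 9) = -2*(-1) = 2)
W(z, b) = -1/467 (W(z, b) = 1/(-469 + 2) = 1/(-467) = -1/467)
W(-20, j(0, 4)) - 1156 = -1/467 - 1156 = -539853/467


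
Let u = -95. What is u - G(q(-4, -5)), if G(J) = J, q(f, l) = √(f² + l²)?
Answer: -95 - √41 ≈ -101.40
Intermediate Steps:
u - G(q(-4, -5)) = -95 - √((-4)² + (-5)²) = -95 - √(16 + 25) = -95 - √41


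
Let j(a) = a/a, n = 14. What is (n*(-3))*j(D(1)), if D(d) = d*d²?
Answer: -42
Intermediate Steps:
D(d) = d³
j(a) = 1
(n*(-3))*j(D(1)) = (14*(-3))*1 = -42*1 = -42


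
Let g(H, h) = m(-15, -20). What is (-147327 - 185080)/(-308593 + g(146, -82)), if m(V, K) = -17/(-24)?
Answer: 7977768/7406215 ≈ 1.0772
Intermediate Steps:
m(V, K) = 17/24 (m(V, K) = -17*(-1/24) = 17/24)
g(H, h) = 17/24
(-147327 - 185080)/(-308593 + g(146, -82)) = (-147327 - 185080)/(-308593 + 17/24) = -332407/(-7406215/24) = -332407*(-24/7406215) = 7977768/7406215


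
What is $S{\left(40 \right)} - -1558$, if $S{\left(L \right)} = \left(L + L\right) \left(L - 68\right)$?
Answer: $-682$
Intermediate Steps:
$S{\left(L \right)} = 2 L \left(-68 + L\right)$
$S{\left(40 \right)} - -1558 = 2 \cdot 40 \left(-68 + 40\right) - -1558 = 2 \cdot 40 \left(-28\right) + 1558 = -2240 + 1558 = -682$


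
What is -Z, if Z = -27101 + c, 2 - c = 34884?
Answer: 61983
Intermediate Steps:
c = -34882 (c = 2 - 1*34884 = 2 - 34884 = -34882)
Z = -61983 (Z = -27101 - 34882 = -61983)
-Z = -1*(-61983) = 61983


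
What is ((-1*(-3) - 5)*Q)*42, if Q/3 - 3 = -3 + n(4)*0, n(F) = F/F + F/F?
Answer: 0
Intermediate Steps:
n(F) = 2 (n(F) = 1 + 1 = 2)
Q = 0 (Q = 9 + 3*(-3 + 2*0) = 9 + 3*(-3 + 0) = 9 + 3*(-3) = 9 - 9 = 0)
((-1*(-3) - 5)*Q)*42 = ((-1*(-3) - 5)*0)*42 = ((3 - 5)*0)*42 = -2*0*42 = 0*42 = 0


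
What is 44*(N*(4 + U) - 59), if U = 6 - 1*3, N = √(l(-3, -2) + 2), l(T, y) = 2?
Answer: -1980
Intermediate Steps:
N = 2 (N = √(2 + 2) = √4 = 2)
U = 3 (U = 6 - 3 = 3)
44*(N*(4 + U) - 59) = 44*(2*(4 + 3) - 59) = 44*(2*7 - 59) = 44*(14 - 59) = 44*(-45) = -1980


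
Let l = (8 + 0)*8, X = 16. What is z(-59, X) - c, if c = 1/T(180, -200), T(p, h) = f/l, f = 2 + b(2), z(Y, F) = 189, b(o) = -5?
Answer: 631/3 ≈ 210.33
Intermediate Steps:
l = 64 (l = 8*8 = 64)
f = -3 (f = 2 - 5 = -3)
T(p, h) = -3/64
c = -64/3 (c = 1/(-3/64) = -64/3 ≈ -21.333)
z(-59, X) - c = 189 - 1*(-64/3) = 189 + 64/3 = 631/3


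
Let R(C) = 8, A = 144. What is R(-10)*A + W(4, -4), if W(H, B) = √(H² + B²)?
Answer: 1152 + 4*√2 ≈ 1157.7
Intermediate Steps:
W(H, B) = √(B² + H²)
R(-10)*A + W(4, -4) = 8*144 + √((-4)² + 4²) = 1152 + √(16 + 16) = 1152 + √32 = 1152 + 4*√2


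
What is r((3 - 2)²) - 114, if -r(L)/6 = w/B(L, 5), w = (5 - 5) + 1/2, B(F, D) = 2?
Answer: -231/2 ≈ -115.50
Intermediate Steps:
w = ½ (w = 0 + ½ = ½ ≈ 0.50000)
r(L) = -3/2
r((3 - 2)²) - 114 = -3/2 - 114 = -231/2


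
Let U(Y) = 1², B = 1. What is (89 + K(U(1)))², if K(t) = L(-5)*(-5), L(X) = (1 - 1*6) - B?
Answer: 14161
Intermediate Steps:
L(X) = -6 (L(X) = (1 - 1*6) - 1*1 = (1 - 6) - 1 = -5 - 1 = -6)
U(Y) = 1
K(t) = 30 (K(t) = -6*(-5) = 30)
(89 + K(U(1)))² = (89 + 30)² = 119² = 14161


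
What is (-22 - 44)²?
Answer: 4356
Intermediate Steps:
(-22 - 44)² = (-66)² = 4356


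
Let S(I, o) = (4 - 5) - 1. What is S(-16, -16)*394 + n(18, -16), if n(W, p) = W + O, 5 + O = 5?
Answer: -770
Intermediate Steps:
O = 0 (O = -5 + 5 = 0)
n(W, p) = W (n(W, p) = W + 0 = W)
S(I, o) = -2 (S(I, o) = -1 - 1 = -2)
S(-16, -16)*394 + n(18, -16) = -2*394 + 18 = -788 + 18 = -770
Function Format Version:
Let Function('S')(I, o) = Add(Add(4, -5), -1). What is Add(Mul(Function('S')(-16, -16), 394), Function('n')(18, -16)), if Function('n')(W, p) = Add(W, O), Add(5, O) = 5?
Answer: -770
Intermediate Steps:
O = 0 (O = Add(-5, 5) = 0)
Function('n')(W, p) = W (Function('n')(W, p) = Add(W, 0) = W)
Function('S')(I, o) = -2 (Function('S')(I, o) = Add(-1, -1) = -2)
Add(Mul(Function('S')(-16, -16), 394), Function('n')(18, -16)) = Add(Mul(-2, 394), 18) = Add(-788, 18) = -770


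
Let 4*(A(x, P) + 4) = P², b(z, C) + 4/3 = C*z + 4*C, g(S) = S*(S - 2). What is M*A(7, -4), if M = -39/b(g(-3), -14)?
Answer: 0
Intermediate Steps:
g(S) = S*(-2 + S)
b(z, C) = -4/3 + 4*C + C*z (b(z, C) = -4/3 + (C*z + 4*C) = -4/3 + (4*C + C*z) = -4/3 + 4*C + C*z)
A(x, P) = -4 + P²/4
M = 117/802 (M = -39/(-4/3 + 4*(-14) - (-42)*(-2 - 3)) = -39/(-4/3 - 56 - (-42)*(-5)) = -39/(-4/3 - 56 - 14*15) = -39/(-4/3 - 56 - 210) = -39/(-802/3) = -39*(-3/802) = 117/802 ≈ 0.14589)
M*A(7, -4) = 117*(-4 + (¼)*(-4)²)/802 = 117*(-4 + (¼)*16)/802 = 117*(-4 + 4)/802 = (117/802)*0 = 0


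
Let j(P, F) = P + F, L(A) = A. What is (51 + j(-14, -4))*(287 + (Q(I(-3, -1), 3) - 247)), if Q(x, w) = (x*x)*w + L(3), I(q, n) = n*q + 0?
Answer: 2310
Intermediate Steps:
I(q, n) = n*q
Q(x, w) = 3 + w*x² (Q(x, w) = (x*x)*w + 3 = x²*w + 3 = w*x² + 3 = 3 + w*x²)
j(P, F) = F + P
(51 + j(-14, -4))*(287 + (Q(I(-3, -1), 3) - 247)) = (51 + (-4 - 14))*(287 + ((3 + 3*(-1*(-3))²) - 247)) = (51 - 18)*(287 + ((3 + 3*3²) - 247)) = 33*(287 + ((3 + 3*9) - 247)) = 33*(287 + ((3 + 27) - 247)) = 33*(287 + (30 - 247)) = 33*(287 - 217) = 33*70 = 2310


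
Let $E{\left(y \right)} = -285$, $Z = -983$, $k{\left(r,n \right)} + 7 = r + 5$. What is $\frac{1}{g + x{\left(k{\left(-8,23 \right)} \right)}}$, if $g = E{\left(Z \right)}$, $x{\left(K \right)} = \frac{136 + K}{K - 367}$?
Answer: $- \frac{377}{107571} \approx -0.0035047$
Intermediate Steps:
$k{\left(r,n \right)} = -2 + r$ ($k{\left(r,n \right)} = -7 + \left(r + 5\right) = -7 + \left(5 + r\right) = -2 + r$)
$x{\left(K \right)} = \frac{136 + K}{-367 + K}$
$g = -285$
$\frac{1}{g + x{\left(k{\left(-8,23 \right)} \right)}} = \frac{1}{-285 + \frac{136 - 10}{-367 - 10}} = \frac{1}{-285 + \frac{1}{-377} \cdot 126} = \frac{1}{-285 - \frac{126}{377}} = \frac{1}{- \frac{107571}{377}} = - \frac{377}{107571}$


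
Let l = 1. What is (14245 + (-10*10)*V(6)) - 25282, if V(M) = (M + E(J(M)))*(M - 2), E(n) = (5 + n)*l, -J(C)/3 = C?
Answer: -8237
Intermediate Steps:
J(C) = -3*C
E(n) = 5 + n (E(n) = (5 + n)*1 = 5 + n)
V(M) = (-2 + M)*(5 - 2*M) (V(M) = (M + (5 - 3*M))*(M - 2) = (5 - 2*M)*(-2 + M) = (-2 + M)*(5 - 2*M))
(14245 + (-10*10)*V(6)) - 25282 = (14245 + (-10*10)*(-10 - 2*6**2 + 9*6)) - 25282 = (14245 - 100*(-10 - 2*36 + 54)) - 25282 = (14245 - 100*(-10 - 72 + 54)) - 25282 = (14245 - 100*(-28)) - 25282 = (14245 + 2800) - 25282 = 17045 - 25282 = -8237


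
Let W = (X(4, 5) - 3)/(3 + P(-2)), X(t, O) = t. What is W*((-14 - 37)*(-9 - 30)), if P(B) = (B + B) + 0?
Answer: -1989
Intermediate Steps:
P(B) = 2*B (P(B) = 2*B + 0 = 2*B)
W = -1 (W = (4 - 3)/(3 + 2*(-2)) = 1/(3 - 4) = 1/(-1) = 1*(-1) = -1)
W*((-14 - 37)*(-9 - 30)) = -(-14 - 37)*(-9 - 30) = -(-51)*(-39) = -1*1989 = -1989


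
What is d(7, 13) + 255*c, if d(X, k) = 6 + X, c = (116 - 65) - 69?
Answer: -4577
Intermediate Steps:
c = -18 (c = 51 - 69 = -18)
d(7, 13) + 255*c = (6 + 7) + 255*(-18) = 13 - 4590 = -4577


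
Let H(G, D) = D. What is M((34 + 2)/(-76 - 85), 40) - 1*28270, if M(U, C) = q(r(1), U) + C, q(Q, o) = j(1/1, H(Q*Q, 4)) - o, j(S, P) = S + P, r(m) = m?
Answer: -4544189/161 ≈ -28225.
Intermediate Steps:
j(S, P) = P + S
q(Q, o) = 5 - o (q(Q, o) = (4 + 1/1) - o = (4 + 1) - o = 5 - o)
M(U, C) = 5 + C - U (M(U, C) = (5 - U) + C = 5 + C - U)
M((34 + 2)/(-76 - 85), 40) - 1*28270 = (5 + 40 - (34 + 2)/(-76 - 85)) - 1*28270 = (5 + 40 - 36/(-161)) - 28270 = (5 + 40 - 36*(-1)/161) - 28270 = (5 + 40 - 1*(-36/161)) - 28270 = (5 + 40 + 36/161) - 28270 = 7281/161 - 28270 = -4544189/161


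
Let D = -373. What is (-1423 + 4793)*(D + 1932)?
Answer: 5253830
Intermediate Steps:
(-1423 + 4793)*(D + 1932) = (-1423 + 4793)*(-373 + 1932) = 3370*1559 = 5253830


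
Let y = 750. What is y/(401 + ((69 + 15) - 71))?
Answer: 125/69 ≈ 1.8116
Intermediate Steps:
y/(401 + ((69 + 15) - 71)) = 750/(401 + ((69 + 15) - 71)) = 750/(401 + (84 - 71)) = 750/(401 + 13) = 750/414 = 750*(1/414) = 125/69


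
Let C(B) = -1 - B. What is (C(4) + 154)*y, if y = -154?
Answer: -22946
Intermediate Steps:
(C(4) + 154)*y = ((-1 - 1*4) + 154)*(-154) = ((-1 - 4) + 154)*(-154) = (-5 + 154)*(-154) = 149*(-154) = -22946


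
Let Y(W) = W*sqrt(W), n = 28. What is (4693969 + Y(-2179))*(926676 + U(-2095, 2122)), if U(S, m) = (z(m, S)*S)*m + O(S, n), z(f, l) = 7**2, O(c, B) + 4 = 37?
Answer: -1018155677370769 + 472640790979*I*sqrt(2179) ≈ -1.0182e+15 + 2.2063e+13*I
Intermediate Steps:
O(c, B) = 33 (O(c, B) = -4 + 37 = 33)
z(f, l) = 49
U(S, m) = 33 + 49*S*m (U(S, m) = (49*S)*m + 33 = 49*S*m + 33 = 33 + 49*S*m)
Y(W) = W**(3/2)
(4693969 + Y(-2179))*(926676 + U(-2095, 2122)) = (4693969 + (-2179)**(3/2))*(926676 + (33 + 49*(-2095)*2122)) = (4693969 - 2179*I*sqrt(2179))*(926676 + (33 - 217833910)) = (4693969 - 2179*I*sqrt(2179))*(926676 - 217833877) = (4693969 - 2179*I*sqrt(2179))*(-216907201) = -1018155677370769 + 472640790979*I*sqrt(2179)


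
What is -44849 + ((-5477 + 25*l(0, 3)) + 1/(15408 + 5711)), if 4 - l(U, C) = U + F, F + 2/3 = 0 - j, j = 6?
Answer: -3171609179/63357 ≈ -50059.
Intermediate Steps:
F = -20/3 (F = -⅔ + (0 - 1*6) = -⅔ + (0 - 6) = -⅔ - 6 = -20/3 ≈ -6.6667)
l(U, C) = 32/3 - U (l(U, C) = 4 - (U - 20/3) = 4 - (-20/3 + U) = 4 + (20/3 - U) = 32/3 - U)
-44849 + ((-5477 + 25*l(0, 3)) + 1/(15408 + 5711)) = -44849 + ((-5477 + 25*(32/3 - 1*0)) + 1/(15408 + 5711)) = -44849 + ((-5477 + 25*(32/3 + 0)) + 1/21119) = -44849 + ((-5477 + 25*(32/3)) + 1/21119) = -44849 + ((-5477 + 800/3) + 1/21119) = -44849 + (-15631/3 + 1/21119) = -44849 - 330111086/63357 = -3171609179/63357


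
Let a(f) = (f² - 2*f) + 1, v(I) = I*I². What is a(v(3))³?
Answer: 308915776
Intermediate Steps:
v(I) = I³
a(f) = 1 + f² - 2*f
a(v(3))³ = (1 + (3³)² - 2*3³)³ = (1 + 27² - 2*27)³ = (1 + 729 - 54)³ = 676³ = 308915776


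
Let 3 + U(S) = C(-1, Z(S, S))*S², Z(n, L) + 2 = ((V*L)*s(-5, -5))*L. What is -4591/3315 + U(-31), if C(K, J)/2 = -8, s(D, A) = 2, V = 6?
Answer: -50985976/3315 ≈ -15380.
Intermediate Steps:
Z(n, L) = -2 + 12*L² (Z(n, L) = -2 + ((6*L)*2)*L = -2 + (12*L)*L = -2 + 12*L²)
C(K, J) = -16 (C(K, J) = 2*(-8) = -16)
U(S) = -3 - 16*S²
-4591/3315 + U(-31) = -4591/3315 + (-3 - 16*(-31)²) = -4591*1/3315 + (-3 - 16*961) = -4591/3315 + (-3 - 15376) = -4591/3315 - 15379 = -50985976/3315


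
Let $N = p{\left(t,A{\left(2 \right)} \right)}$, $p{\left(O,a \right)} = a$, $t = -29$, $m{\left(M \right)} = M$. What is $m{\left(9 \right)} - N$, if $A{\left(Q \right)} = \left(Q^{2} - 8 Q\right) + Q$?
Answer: $19$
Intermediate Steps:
$A{\left(Q \right)} = Q^{2} - 7 Q$
$N = -10$ ($N = 2 \left(-7 + 2\right) = 2 \left(-5\right) = -10$)
$m{\left(9 \right)} - N = 9 - -10 = 9 + 10 = 19$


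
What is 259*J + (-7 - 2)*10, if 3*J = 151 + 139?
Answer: 74840/3 ≈ 24947.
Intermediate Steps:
J = 290/3 (J = (151 + 139)/3 = (1/3)*290 = 290/3 ≈ 96.667)
259*J + (-7 - 2)*10 = 259*(290/3) + (-7 - 2)*10 = 75110/3 - 9*10 = 75110/3 - 90 = 74840/3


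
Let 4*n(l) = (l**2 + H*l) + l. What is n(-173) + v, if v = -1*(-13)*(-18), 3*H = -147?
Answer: 37297/4 ≈ 9324.3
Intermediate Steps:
H = -49 (H = (1/3)*(-147) = -49)
n(l) = -12*l + l**2/4 (n(l) = ((l**2 - 49*l) + l)/4 = (l**2 - 48*l)/4 = -12*l + l**2/4)
v = -234 (v = 13*(-18) = -234)
n(-173) + v = (1/4)*(-173)*(-48 - 173) - 234 = (1/4)*(-173)*(-221) - 234 = 38233/4 - 234 = 37297/4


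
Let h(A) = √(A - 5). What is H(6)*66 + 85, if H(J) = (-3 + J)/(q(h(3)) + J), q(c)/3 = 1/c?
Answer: 343/3 + 22*I*√2/3 ≈ 114.33 + 10.371*I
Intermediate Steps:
h(A) = √(-5 + A)
q(c) = 3/c
H(J) = (-3 + J)/(J - 3*I*√2/2) (H(J) = (-3 + J)/(3/(√(-5 + 3)) + J) = (-3 + J)/(3/(√(-2)) + J) = (-3 + J)/(3/((I*√2)) + J) = (-3 + J)/(3*(-I*√2/2) + J) = (-3 + J)/(-3*I*√2/2 + J) = (-3 + J)/(J - 3*I*√2/2))
H(6)*66 + 85 = (2*(-3 + 6)/(2*6 - 3*I*√2))*66 + 85 = (2*3/(12 - 3*I*√2))*66 + 85 = (6/(12 - 3*I*√2))*66 + 85 = 396/(12 - 3*I*√2) + 85 = 85 + 396/(12 - 3*I*√2)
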